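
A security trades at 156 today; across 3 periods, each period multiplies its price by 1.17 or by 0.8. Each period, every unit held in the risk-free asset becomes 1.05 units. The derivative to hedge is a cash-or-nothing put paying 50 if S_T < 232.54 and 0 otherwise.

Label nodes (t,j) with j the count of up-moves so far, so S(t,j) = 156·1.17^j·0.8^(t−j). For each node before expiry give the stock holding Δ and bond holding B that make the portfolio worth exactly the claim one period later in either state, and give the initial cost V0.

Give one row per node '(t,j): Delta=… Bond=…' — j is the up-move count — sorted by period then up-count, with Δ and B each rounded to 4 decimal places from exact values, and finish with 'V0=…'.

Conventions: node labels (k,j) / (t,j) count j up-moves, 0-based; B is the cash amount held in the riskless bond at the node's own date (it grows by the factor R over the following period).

No-arbitrage ⇒ martingale measure with p* = (R−d)/(u−d) = 0.6757.
Expiry values: V(3,0)=50.0000, V(3,1)=50.0000, V(3,2)=50.0000, V(3,3)=0.0000
(2,0): S=99.8400. Δ = (V_up−V_dn)/(S_up−S_dn) = (50.0000−50.0000)/(116.8128−79.8720) = 0.0000. V = [p*·50.0000 + (1−p*)·50.0000]/1.05 = 47.6190. B = V − Δ·S = 47.6190.
(2,1): S=146.0160. Δ = (V_up−V_dn)/(S_up−S_dn) = (50.0000−50.0000)/(170.8387−116.8128) = 0.0000. V = [p*·50.0000 + (1−p*)·50.0000]/1.05 = 47.6190. B = V − Δ·S = 47.6190.
(2,2): S=213.5484. Δ = (V_up−V_dn)/(S_up−S_dn) = (0.0000−50.0000)/(249.8516−170.8387) = -0.6328. V = [p*·0.0000 + (1−p*)·50.0000]/1.05 = 15.4440. B = V − Δ·S = 150.5792.
(1,0): S=124.8000. Δ = (V_up−V_dn)/(S_up−S_dn) = (47.6190−47.6190)/(146.0160−99.8400) = 0.0000. V = [p*·47.6190 + (1−p*)·47.6190]/1.05 = 45.3515. B = V − Δ·S = 45.3515.
(1,1): S=182.5200. Δ = (V_up−V_dn)/(S_up−S_dn) = (15.4440−47.6190)/(213.5484−146.0160) = -0.4764. V = [p*·15.4440 + (1−p*)·47.6190]/1.05 = 24.6468. B = V − Δ·S = 111.6064.
(0,0): S=156.0000. Δ = (V_up−V_dn)/(S_up−S_dn) = (24.6468−45.3515)/(182.5200−124.8000) = -0.3587. V = [p*·24.6468 + (1−p*)·45.3515]/1.05 = 29.8684. B = V − Δ·S = 85.8269.
Sanity check at the root: Δ(0,0)·S0 + B(0,0) reproduces V0 = 29.8684.

(0,0): Delta=-0.3587 Bond=85.8269
(1,0): Delta=0.0000 Bond=45.3515
(1,1): Delta=-0.4764 Bond=111.6064
(2,0): Delta=0.0000 Bond=47.6190
(2,1): Delta=0.0000 Bond=47.6190
(2,2): Delta=-0.6328 Bond=150.5792
V0=29.8684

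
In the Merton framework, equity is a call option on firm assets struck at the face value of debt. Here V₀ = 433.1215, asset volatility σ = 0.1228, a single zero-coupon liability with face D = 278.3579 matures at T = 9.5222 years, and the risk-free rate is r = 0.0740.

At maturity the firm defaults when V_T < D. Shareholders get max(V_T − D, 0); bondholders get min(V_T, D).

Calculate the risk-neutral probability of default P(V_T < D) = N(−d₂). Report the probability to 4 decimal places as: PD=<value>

PD=0.0023

With assets at 433.1215 and a single debt payment of 278.3579 at 9.5222 years:
d₁ = [ln(V₀/D) + (r + σ²/2)T] / (σ√T)
   = [ln(433.1215/278.3579) + (0.0740 + 0.5·0.1228²)·9.5222] / (0.1228·√9.5222)
   = [0.442111 + 0.776439] / 0.378937 = 3.215706
d₂ = d₁ − σ√T = 3.215706 − 0.378937 = 2.836769
risk-neutral PD = N(−d₂) = N(-2.836769) = 0.002279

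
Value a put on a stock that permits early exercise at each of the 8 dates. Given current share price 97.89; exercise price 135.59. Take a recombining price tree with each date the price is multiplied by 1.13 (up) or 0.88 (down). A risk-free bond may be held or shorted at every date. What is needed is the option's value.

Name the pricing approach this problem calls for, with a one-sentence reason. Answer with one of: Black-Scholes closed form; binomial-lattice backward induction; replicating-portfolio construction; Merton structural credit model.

Key observation: the exercise right at every one of the 8 steps is what matters: each node needs max(135.59 − S, continuation), which only the stepwise tree valuation starting from spot 97.89 delivers.

framework: binomial-lattice backward induction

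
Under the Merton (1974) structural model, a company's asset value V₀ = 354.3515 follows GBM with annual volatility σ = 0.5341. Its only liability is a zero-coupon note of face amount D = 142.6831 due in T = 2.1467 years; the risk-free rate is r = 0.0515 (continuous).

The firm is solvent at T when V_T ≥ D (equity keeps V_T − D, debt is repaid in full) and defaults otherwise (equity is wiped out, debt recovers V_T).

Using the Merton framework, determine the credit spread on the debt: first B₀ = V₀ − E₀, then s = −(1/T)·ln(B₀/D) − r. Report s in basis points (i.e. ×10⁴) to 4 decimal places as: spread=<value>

Work the structural quantities from V₀ = 354.3515 against face 142.6831:
d₁ = [ln(V₀/D) + (r + σ²/2)T] / (σ√T)
   = [ln(354.3515/142.6831) + (0.0515 + 0.5·0.5341²)·2.1467] / (0.5341·√2.1467)
   = [0.909663 + 0.416742] / 0.782543 = 1.694993
d₂ = d₁ − σ√T = 1.694993 − 0.782543 = 0.912450
N(d₁) = 0.954962,  N(d₂) = 0.819234,  e^(−rT) = 0.895337
E₀ = V₀·N(d₁) − D·e^(−rT)·N(d₂)
   = 354.3515·0.954962 − 142.6831·0.895337·0.819234 = 233.735375
B₀ = V₀ − E₀ = 354.3515 − 233.735375 = 120.616125
spread = −(1/T)·ln(B₀/D) − r = −(1/2.1467)·ln(120.616125/142.6831) − 0.0515 = 0.02676576
in basis points: 0.02676576 × 10⁴ = 267.6576 bp

spread=267.6576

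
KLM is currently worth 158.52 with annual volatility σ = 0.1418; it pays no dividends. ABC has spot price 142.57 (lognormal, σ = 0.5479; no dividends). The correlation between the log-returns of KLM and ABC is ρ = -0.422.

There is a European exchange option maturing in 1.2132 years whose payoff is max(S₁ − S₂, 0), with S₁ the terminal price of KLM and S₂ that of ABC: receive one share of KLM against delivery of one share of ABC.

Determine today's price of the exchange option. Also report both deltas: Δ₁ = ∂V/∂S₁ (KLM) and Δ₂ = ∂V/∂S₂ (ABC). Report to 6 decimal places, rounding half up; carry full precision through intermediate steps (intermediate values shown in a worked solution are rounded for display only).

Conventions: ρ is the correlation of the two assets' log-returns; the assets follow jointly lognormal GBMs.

exchange price = 48.744139
Δ1 = 0.690440
Δ2 = -0.425787

σ_eff = √(σ₁² + σ₂² − 2ρσ₁σ₂) = √(0.1418² + 0.5479² − 2·-0.422·0.1418·0.5479) = 0.621187
d₁ = (ln(S₁/S₂) + (q₂ − q₁ + σ_eff²/2)T) / (σ_eff√T) = (ln(158.52/142.57) + (0.0 − 0.0 + 0.192937)·1.2132) / 0.684209 = 0.497098
d₂ = d₁ − σ_eff√T = 0.497098 − 0.684209 = -0.187112
N(d₁) = 0.690440,  N(d₂) = 0.425787
V = S₁·e^{−q₁T}·N(d₁) − S₂·e^{−q₂T}·N(d₂) = 109.448532 − 60.704394 = 48.744139
Key observation: pricing in ABC-units makes this a unit-strike call on the ratio S₁/S₂ — the risk-free rate cancels and cannot affect the value.
Δ₁ = e^{−q₁T}·N(d₁) = 0.690440;  Δ₂ = −e^{−q₂T}·N(d₂) = -0.425787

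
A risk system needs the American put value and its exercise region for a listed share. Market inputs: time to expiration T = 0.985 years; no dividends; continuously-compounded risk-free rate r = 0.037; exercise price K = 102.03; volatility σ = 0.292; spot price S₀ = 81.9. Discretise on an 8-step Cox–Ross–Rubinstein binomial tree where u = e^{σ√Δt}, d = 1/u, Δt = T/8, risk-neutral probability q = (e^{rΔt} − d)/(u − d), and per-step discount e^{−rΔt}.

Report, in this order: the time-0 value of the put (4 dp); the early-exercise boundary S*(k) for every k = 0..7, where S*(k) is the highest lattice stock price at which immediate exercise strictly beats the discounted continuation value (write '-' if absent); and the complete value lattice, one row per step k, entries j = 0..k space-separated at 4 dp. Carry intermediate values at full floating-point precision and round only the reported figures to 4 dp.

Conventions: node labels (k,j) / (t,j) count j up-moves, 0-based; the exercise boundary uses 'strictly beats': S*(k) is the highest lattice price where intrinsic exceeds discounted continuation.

Δt=0.12312  u=1.10789  d=0.90261  q=0.49665  discount=0.99545
step 8 (expiry): payoffs max(K−S,0) = 65.9472 57.7410 47.6684 35.3051 20.1300 1.5037 0.0000 0.0000 0.0000
step 7: (k=7,j=0): S=39.9759, K−S=62.0541, hold=61.5904 ⇒ V=62.0541 exercise | (k=7,j=1): S=49.0675, K−S=52.9625, hold=52.4987 ⇒ V=52.9625 exercise | (k=7,j=2): S=60.2268, K−S=41.8032, hold=41.3394 ⇒ V=41.8032 exercise | (k=7,j=3): S=73.9241, K−S=28.1059, hold=27.6422 ⇒ V=28.1059 exercise | (k=7,j=4): S=90.7365, K−S=11.2935, hold=10.8298 ⇒ V=11.2935 exercise | (k=7,j=5): S=111.3725, K−S=0.0000, hold=0.7534 ⇒ V=0.7534 continue | (k=7,j=6): S=136.7017, K−S=0.0000, hold=0.0000 ⇒ V=0.0000 continue | (k=7,j=7): S=167.7914, K−S=0.0000, hold=0.0000 ⇒ V=0.0000 continue  boundary S*=90.7365
step 6: (k=6,j=0): S=44.2890, K−S=57.7410, hold=57.2772 ⇒ V=57.7410 exercise | (k=6,j=1): S=54.3616, K−S=47.6684, hold=47.2047 ⇒ V=47.6684 exercise | (k=6,j=2): S=66.7249, K−S=35.3051, hold=34.8413 ⇒ V=35.3051 exercise | (k=6,j=3): S=81.9000, K−S=20.1300, hold=19.6662 ⇒ V=20.1300 exercise | (k=6,j=4): S=100.5263, K−S=1.5037, hold=6.0312 ⇒ V=6.0312 continue | (k=6,j=5): S=123.3888, K−S=0.0000, hold=0.3775 ⇒ V=0.3775 continue | (k=6,j=6): S=151.4509, K−S=0.0000, hold=0.0000 ⇒ V=0.0000 continue  boundary S*=81.9000
step 5: (k=5,j=0): S=49.0675, K−S=52.9625, hold=52.4987 ⇒ V=52.9625 exercise | (k=5,j=1): S=60.2268, K−S=41.8032, hold=41.3394 ⇒ V=41.8032 exercise | (k=5,j=2): S=73.9241, K−S=28.1059, hold=27.6422 ⇒ V=28.1059 exercise | (k=5,j=3): S=90.7365, K−S=11.2935, hold=13.0682 ⇒ V=13.0682 continue | (k=5,j=4): S=111.3725, K−S=0.0000, hold=3.2087 ⇒ V=3.2087 continue | (k=5,j=5): S=136.7017, K−S=0.0000, hold=0.1892 ⇒ V=0.1892 continue  boundary S*=73.9241
step 4: (k=4,j=0): S=54.3616, K−S=47.6684, hold=47.2047 ⇒ V=47.6684 exercise | (k=4,j=1): S=66.7249, K−S=35.3051, hold=34.8413 ⇒ V=35.3051 exercise | (k=4,j=2): S=81.9000, K−S=20.1300, hold=20.5436 ⇒ V=20.5436 continue | (k=4,j=3): S=100.5263, K−S=1.5037, hold=8.1343 ⇒ V=8.1343 continue | (k=4,j=4): S=123.3888, K−S=0.0000, hold=1.7013 ⇒ V=1.7013 continue  boundary S*=66.7249
step 3: (k=3,j=0): S=60.2268, K−S=41.8032, hold=41.3394 ⇒ V=41.8032 exercise | (k=3,j=1): S=73.9241, K−S=28.1059, hold=27.8467 ⇒ V=28.1059 exercise | (k=3,j=2): S=90.7365, K−S=11.2935, hold=14.3152 ⇒ V=14.3152 continue | (k=3,j=3): S=111.3725, K−S=0.0000, hold=4.9169 ⇒ V=4.9169 continue  boundary S*=73.9241
step 2: (k=2,j=0): S=66.7249, K−S=35.3051, hold=34.8413 ⇒ V=35.3051 exercise | (k=2,j=1): S=81.9000, K−S=20.1300, hold=21.1601 ⇒ V=21.1601 continue | (k=2,j=2): S=100.5263, K−S=1.5037, hold=9.6037 ⇒ V=9.6037 continue  boundary S*=66.7249
step 1: (k=1,j=0): S=73.9241, K−S=28.1059, hold=28.1515 ⇒ V=28.1515 continue | (k=1,j=1): S=90.7365, K−S=11.2935, hold=15.3505 ⇒ V=15.3505 continue  boundary S*=-
step 0: (k=0,j=0): S=81.9000, K−S=20.1300, hold=21.6948 ⇒ V=21.6948 continue  boundary S*=-

price = 21.6948
boundary = - - 66.7249 73.9241 66.7249 73.9241 81.9000 90.7365
tree:
21.6948
28.1515 15.3505
35.3051 21.1601 9.6037
41.8032 28.1059 14.3152 4.9169
47.6684 35.3051 20.5436 8.1343 1.7013
52.9625 41.8032 28.1059 13.0682 3.2087 0.1892
57.7410 47.6684 35.3051 20.1300 6.0312 0.3775 0.0000
62.0541 52.9625 41.8032 28.1059 11.2935 0.7534 0.0000 0.0000
65.9472 57.7410 47.6684 35.3051 20.1300 1.5037 0.0000 0.0000 0.0000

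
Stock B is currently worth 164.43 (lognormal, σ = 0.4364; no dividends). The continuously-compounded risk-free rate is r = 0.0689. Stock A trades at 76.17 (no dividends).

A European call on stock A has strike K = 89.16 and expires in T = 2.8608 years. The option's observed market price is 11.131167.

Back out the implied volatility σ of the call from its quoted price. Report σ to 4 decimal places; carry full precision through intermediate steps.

At σ = 0.1909 the Black–Scholes value reproduces the quote:
σ√T = 0.1909·√2.8608 = 0.322886
d₁ = (ln(S/K) + (r+σ²/2)T) / (σ√T) = (ln(76.17/89.16) + (0.0689+0.1909²/2)·2.8608) / 0.322886 = (-0.157465 + 0.249237) / 0.322886 = 0.284224
d₂ = d₁ − σ√T = 0.284224 − 0.322886 = -0.038662
e^{−rT} = 0.821101
N(d₁) = 0.611881,  N(d₂) = 0.484580
V = S·N(d₁) − K·e^{−rT}·N(d₂) = 46.606952 − 35.475785 = 11.131167 (the quoted price), and the Black–Scholes price is strictly increasing in σ, so σ is unique

sigma = 0.1909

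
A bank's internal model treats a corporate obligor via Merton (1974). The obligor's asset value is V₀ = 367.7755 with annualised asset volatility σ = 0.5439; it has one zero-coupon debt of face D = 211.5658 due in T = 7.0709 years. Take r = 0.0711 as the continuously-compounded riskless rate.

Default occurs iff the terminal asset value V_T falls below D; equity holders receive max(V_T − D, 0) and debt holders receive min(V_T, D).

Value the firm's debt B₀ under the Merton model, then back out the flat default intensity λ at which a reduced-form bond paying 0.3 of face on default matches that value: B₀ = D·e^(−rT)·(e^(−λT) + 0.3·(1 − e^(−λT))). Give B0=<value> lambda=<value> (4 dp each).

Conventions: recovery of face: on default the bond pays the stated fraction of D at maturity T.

Apply the equity-as-call identities (strike 211.5658, horizon 7.0709 years):
d₁ = [ln(V₀/D) + (r + σ²/2)T] / (σ√T)
   = [ln(367.7755/211.5658) + (0.0711 + 0.5·0.5439²)·7.0709] / (0.5439·√7.0709)
   = [0.552937 + 1.548623] / 1.446293 = 1.453066
d₂ = d₁ − σ√T = 1.453066 − 1.446293 = 0.006773
N(d₁) = 0.926897,  N(d₂) = 0.502702,  e^(−rT) = 0.604870
E₀ = V₀·N(d₁) − D·e^(−rT)·N(d₂)
   = 367.7755·0.926897 − 211.5658·0.604870·0.502702 = 276.559407
B₀ = V₀ − E₀ = 367.7755 − 276.559407 = 91.216093
e^(−λT) = (B₀·e^(rT)/D − 0.3)/(1 − 0.3) = (91.2161·1.653247/211.5658 − 0.3)/0.7 = 0.58970486
λ = −ln(0.58970486)/7.0709 = 0.074691

B0=91.2161 lambda=0.0747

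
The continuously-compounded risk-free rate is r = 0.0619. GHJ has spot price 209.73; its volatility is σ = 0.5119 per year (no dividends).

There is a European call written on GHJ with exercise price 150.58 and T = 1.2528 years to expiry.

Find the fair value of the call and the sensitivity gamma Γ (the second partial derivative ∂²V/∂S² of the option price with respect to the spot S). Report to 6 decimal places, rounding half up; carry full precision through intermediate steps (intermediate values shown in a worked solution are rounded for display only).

σ√T = 0.5119·√1.2528 = 0.572962
d₁ = (ln(S/K) + (r+σ²/2)T) / (σ√T) = (ln(209.73/150.58) + (0.0619+0.5119²/2)·1.2528) / 0.572962 = (0.331326 + 0.241691) / 0.572962 = 1.000097
d₂ = d₁ − σ√T = 1.000097 − 0.572962 = 0.427135
e^{−rT} = 0.925382
N(d₁) = 0.841368,  N(d₂) = 0.665359
Call price V = S·N(d₁) − K·e^{−rT}·N(d₂) = 176.460143 − 92.713874 = 83.746269
φ(d₁) = (1/√(2π))·e^{−d₁²/2} = 0.241947
Γ = φ(d₁) / (S·σ·√T) = 0.002013

price = 83.746269
Γ = 0.002013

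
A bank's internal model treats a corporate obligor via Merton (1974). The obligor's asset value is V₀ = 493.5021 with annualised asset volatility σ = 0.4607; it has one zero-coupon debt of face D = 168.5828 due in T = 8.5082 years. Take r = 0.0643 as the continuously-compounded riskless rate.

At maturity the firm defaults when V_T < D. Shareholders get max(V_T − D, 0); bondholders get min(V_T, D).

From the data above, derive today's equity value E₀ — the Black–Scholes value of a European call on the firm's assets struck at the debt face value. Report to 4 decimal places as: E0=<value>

Work the structural quantities from V₀ = 493.5021 against face 168.5828:
d₁ = [ln(V₀/D) + (r + σ²/2)T] / (σ√T)
   = [ln(493.5021/168.5828) + (0.0643 + 0.5·0.4607²)·8.5082] / (0.4607·√8.5082)
   = [1.074100 + 1.449987] / 1.343807 = 1.878310
d₂ = d₁ − σ√T = 1.878310 − 1.343807 = 0.534502
N(d₁) = 0.969831,  N(d₂) = 0.703503,  e^(−rT) = 0.578639
E₀ = V₀·N(d₁) − D·e^(−rT)·N(d₂)
   = 493.5021·0.969831 − 168.5828·0.578639·0.703503 = 409.987774

E0=409.9878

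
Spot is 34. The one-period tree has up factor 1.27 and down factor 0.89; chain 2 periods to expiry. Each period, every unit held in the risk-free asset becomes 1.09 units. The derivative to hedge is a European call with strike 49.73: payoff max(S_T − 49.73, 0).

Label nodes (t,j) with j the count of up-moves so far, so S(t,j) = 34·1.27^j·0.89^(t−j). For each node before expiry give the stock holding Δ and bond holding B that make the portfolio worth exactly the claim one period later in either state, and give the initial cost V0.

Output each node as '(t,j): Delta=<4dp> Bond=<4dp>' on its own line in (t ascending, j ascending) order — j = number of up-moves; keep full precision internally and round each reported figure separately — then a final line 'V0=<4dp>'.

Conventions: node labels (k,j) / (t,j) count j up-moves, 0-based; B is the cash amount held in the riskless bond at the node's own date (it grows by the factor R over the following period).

Risk-neutral probability p* = (R−d)/(u−d) = (1.09−0.89)/(1.27−0.89) = 0.5263.
Expiry values: V(2,0)=0.0000, V(2,1)=0.0000, V(2,2)=5.1086
(1,0): S=30.2600. Δ = (V_up−V_dn)/(S_up−S_dn) = (0.0000−0.0000)/(38.4302−26.9314) = 0.0000. V = [p*·0.0000 + (1−p*)·0.0000]/1.09 = 0.0000. B = V − Δ·S = 0.0000.
(1,1): S=43.1800. Δ = (V_up−V_dn)/(S_up−S_dn) = (5.1086−0.0000)/(54.8386−38.4302) = 0.3113. V = [p*·5.1086 + (1−p*)·0.0000]/1.09 = 2.4667. B = V − Δ·S = -10.9770.
(0,0): S=34.0000. Δ = (V_up−V_dn)/(S_up−S_dn) = (2.4667−0.0000)/(43.1800−30.2600) = 0.1909. V = [p*·2.4667 + (1−p*)·0.0000]/1.09 = 1.1911. B = V − Δ·S = -5.3003.
As a check, the time-0 holding Δ(0,0)·S0 + B(0,0) comes to 1.1911 — exactly V0.

(0,0): Delta=0.1909 Bond=-5.3003
(1,0): Delta=0.0000 Bond=0.0000
(1,1): Delta=0.3113 Bond=-10.9770
V0=1.1911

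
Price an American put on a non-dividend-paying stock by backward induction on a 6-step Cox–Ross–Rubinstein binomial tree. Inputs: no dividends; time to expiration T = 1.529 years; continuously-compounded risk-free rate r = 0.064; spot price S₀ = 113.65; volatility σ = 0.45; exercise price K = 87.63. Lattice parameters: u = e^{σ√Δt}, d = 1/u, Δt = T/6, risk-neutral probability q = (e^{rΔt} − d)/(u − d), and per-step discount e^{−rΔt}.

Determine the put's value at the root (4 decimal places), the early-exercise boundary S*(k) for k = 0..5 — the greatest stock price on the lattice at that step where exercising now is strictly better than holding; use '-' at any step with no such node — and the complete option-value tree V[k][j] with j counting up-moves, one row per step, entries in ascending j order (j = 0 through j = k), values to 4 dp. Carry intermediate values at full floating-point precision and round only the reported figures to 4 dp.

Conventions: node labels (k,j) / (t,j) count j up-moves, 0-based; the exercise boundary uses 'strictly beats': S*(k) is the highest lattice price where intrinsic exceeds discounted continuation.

price = 9.1633
boundary = - - - - 45.8083 57.4911
tree:
9.1633
14.1279 4.0851
21.1418 6.9939 1.0656
30.4664 11.7384 2.0802 0.0000
41.8217 19.1770 4.0609 0.0000 0.0000
51.1304 30.1389 7.9278 0.0000 0.0000 0.0000
58.5475 41.8217 15.4766 0.0000 0.0000 0.0000 0.0000

Δt=0.25483, u=1.25504, d=0.79679, q=0.47933, disc=e^(-rΔt)=0.98382
k=6 terminal: V=max(K-S,0) → 58.5475 41.8217 15.4766 0.0000 0.0000 0.0000 0.0000
k=5: j=0 S=36.4996 intr=51.1304 cont=49.7128 V=51.1304[EX]; j=1 S=57.4911 intr=30.1389 cont=28.7213 V=30.1389[EX]; j=2 S=90.5551 intr=0.0000 cont=7.9278 V=7.9278[hold]; j=3 S=142.6349 intr=0.0000 cont=0.0000 V=0.0000[hold]; j=4 S=224.6666 intr=0.0000 cont=0.0000 V=0.0000[hold]; j=5 S=353.8760 intr=0.0000 cont=0.0000 V=0.0000[hold]  S*(5)=57.4911
k=4: j=0 S=45.8083 intr=41.8217 cont=40.4041 V=41.8217[EX]; j=1 S=72.1534 intr=15.4766 cont=19.1770 V=19.1770[hold]; j=2 S=113.6500 intr=0.0000 cont=4.0609 V=4.0609[hold]; j=3 S=179.0120 intr=0.0000 cont=0.0000 V=0.0000[hold]; j=4 S=281.9647 intr=0.0000 cont=0.0000 V=0.0000[hold]  S*(4)=45.8083
k=3: j=0 S=57.4911 intr=30.1389 cont=30.4664 V=30.4664[hold]; j=1 S=90.5551 intr=0.0000 cont=11.7384 V=11.7384[hold]; j=2 S=142.6349 intr=0.0000 cont=2.0802 V=2.0802[hold]; j=3 S=224.6666 intr=0.0000 cont=0.0000 V=0.0000[hold]  S*(3)=-
k=2: j=0 S=72.1534 intr=15.4766 cont=21.1418 V=21.1418[hold]; j=1 S=113.6500 intr=0.0000 cont=6.9939 V=6.9939[hold]; j=2 S=179.0120 intr=0.0000 cont=1.0656 V=1.0656[hold]  S*(2)=-
k=1: j=0 S=90.5551 intr=0.0000 cont=14.1279 V=14.1279[hold]; j=1 S=142.6349 intr=0.0000 cont=4.0851 V=4.0851[hold]  S*(1)=-
k=0: j=0 S=113.6500 intr=0.0000 cont=9.1633 V=9.1633[hold]  S*(0)=-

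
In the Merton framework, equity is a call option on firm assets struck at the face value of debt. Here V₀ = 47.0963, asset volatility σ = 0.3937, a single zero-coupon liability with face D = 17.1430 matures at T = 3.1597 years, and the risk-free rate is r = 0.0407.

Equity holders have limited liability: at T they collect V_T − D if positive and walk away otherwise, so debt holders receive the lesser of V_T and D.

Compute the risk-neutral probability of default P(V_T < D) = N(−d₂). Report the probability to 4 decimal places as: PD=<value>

PD=0.1006

Work the structural quantities from V₀ = 47.0963 against face 17.1430:
d₁ = [ln(V₀/D) + (r + σ²/2)T] / (σ√T)
   = [ln(47.0963/17.1430) + (0.0407 + 0.5·0.3937²)·3.1597] / (0.3937·√3.1597)
   = [1.010605 + 0.373476] / 0.699823 = 1.977757
d₂ = d₁ − σ√T = 1.977757 − 0.699823 = 1.277934
risk-neutral PD = N(−d₂) = N(-1.277934) = 0.100636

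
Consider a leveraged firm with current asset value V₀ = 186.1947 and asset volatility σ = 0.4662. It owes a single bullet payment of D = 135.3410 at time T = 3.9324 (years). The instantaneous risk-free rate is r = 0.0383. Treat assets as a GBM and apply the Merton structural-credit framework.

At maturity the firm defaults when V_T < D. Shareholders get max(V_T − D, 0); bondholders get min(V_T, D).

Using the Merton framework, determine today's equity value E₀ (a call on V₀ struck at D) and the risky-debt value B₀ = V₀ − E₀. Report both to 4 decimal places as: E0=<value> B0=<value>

Equity is a call on the firm's assets struck at D = 135.3410:
d₁ = [ln(V₀/D) + (r + σ²/2)T] / (σ√T)
   = [ln(186.1947/135.3410) + (0.0383 + 0.5·0.4662²)·3.9324] / (0.4662·√3.9324)
   = [0.318995 + 0.577950] / 0.924488 = 0.970208
d₂ = d₁ − σ√T = 0.970208 − 0.924488 = 0.045720
N(d₁) = 0.834029,  N(d₂) = 0.518233,  e^(−rT) = 0.860182
E₀ = V₀·N(d₁) − D·e^(−rT)·N(d₂)
   = 186.1947·0.834029 − 135.3410·0.860182·0.518233 = 94.960037
B₀ = V₀ − E₀ = 186.1947 − 94.960037 = 91.234663

E0=94.9600 B0=91.2347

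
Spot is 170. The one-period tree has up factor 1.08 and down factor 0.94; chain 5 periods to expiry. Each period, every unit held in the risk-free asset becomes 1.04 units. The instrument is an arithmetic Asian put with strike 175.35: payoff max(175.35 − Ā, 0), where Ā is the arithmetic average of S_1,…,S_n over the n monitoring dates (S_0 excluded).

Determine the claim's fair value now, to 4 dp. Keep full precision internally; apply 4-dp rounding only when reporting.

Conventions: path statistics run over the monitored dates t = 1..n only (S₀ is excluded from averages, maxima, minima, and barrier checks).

Risk-neutral up-probability p* = (R−d)/(u−d) = (1.04−0.94)/(1.08−0.94) = 0.7143; the claim prices as the p*-weighted sum of path payoffs discounted by R^5.
Enumerate all 2^5 = 32 price paths (U = up ×1.08, D = down ×0.94); each path with k up-moves has probability p*^k·(1−p*)^(5−k).
DDDDD: Ā=141.7405, payoff=33.6095, prob=0.001904
UDDDD: Ā=162.8507, payoff=12.4993, prob=0.004760
DUDDD: Ā=158.0907, payoff=17.2593, prob=0.004760
UUDDD: Ā=181.6362, payoff=0.0000, prob=0.011900
DDUDD: Ā=153.6163, payoff=21.7337, prob=0.004760
UDUDD: Ā=176.4954, payoff=0.0000, prob=0.011900
DUUDD: Ā=171.7354, payoff=3.6146, prob=0.011900
UUUDD: Ā=197.3130, payoff=0.0000, prob=0.029750
DDDUD: Ā=149.4104, payoff=25.9396, prob=0.004760
UDDUD: Ā=171.6630, payoff=3.6870, prob=0.011900
DUDUD: Ā=166.9030, payoff=8.4470, prob=0.011900
UUDUD: Ā=191.7609, payoff=0.0000, prob=0.029750
DDUUD: Ā=162.4286, payoff=12.9214, prob=0.011900
UDUUD: Ā=186.6201, payoff=0.0000, prob=0.029750
DUUUD: Ā=181.8601, payoff=0.0000, prob=0.029750
UUUUD: Ā=208.9457, payoff=0.0000, prob=0.074374
DDDDU: Ā=145.4568, payoff=29.8932, prob=0.004760
UDDDU: Ā=167.1206, payoff=8.2294, prob=0.011900
DUDDU: Ā=162.3606, payoff=12.9894, prob=0.011900
UUDDU: Ā=186.5420, payoff=0.0000, prob=0.029750
DDUDU: Ā=157.8862, payoff=17.4638, prob=0.011900
UDUDU: Ā=181.4012, payoff=0.0000, prob=0.029750
DUUDU: Ā=176.6412, payoff=0.0000, prob=0.029750
UUUDU: Ā=202.9494, payoff=0.0000, prob=0.074374
DDDUU: Ā=153.6803, payoff=21.6697, prob=0.011900
UDDUU: Ā=176.5688, payoff=0.0000, prob=0.029750
DUDUU: Ā=171.8088, payoff=3.5412, prob=0.029750
UUDUU: Ā=197.3974, payoff=0.0000, prob=0.074374
DDUUU: Ā=167.3344, payoff=8.0156, prob=0.029750
UDUUU: Ā=192.2566, payoff=0.0000, prob=0.074374
DUUUU: Ā=187.4966, payoff=0.0000, prob=0.074374
UUUUU: Ā=215.4216, payoff=0.0000, prob=0.185934
Price = Σ prob·payoff / R^5 = 1.978006 / 1.216653 = 1.6258

price = 1.6258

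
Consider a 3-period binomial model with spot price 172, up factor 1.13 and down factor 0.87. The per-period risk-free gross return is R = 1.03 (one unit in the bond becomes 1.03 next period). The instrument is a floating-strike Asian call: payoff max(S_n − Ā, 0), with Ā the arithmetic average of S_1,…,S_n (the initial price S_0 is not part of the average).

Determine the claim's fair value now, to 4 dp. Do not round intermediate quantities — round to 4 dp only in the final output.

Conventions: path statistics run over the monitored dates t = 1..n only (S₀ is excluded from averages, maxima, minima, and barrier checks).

price = 9.9039

Under the martingale measure an up-move has probability p* = 0.6154; value the claim as the probability-weighted average of per-path payoffs, discounted 3 periods at R = 1.03.
Enumerate all 2^3 = 8 price paths (U = up ×1.13, D = down ×0.87); each path with k up-moves has probability p*^k·(1−p*)^(3−k).
DDD: Ā=131.0298, payoff=0.0000, prob=0.056896
UDD: Ā=170.1881, payoff=0.0000, prob=0.091033
DUD: Ā=155.2814, payoff=0.0000, prob=0.091033
UUD: Ā=201.6874, payoff=0.0000, prob=0.145653
DDU: Ā=142.3126, payoff=4.7985, prob=0.091033
UDU: Ā=184.8428, payoff=6.2325, prob=0.145653
DUU: Ā=169.9362, payoff=21.1391, prob=0.145653
UUU: Ā=220.7217, payoff=27.4566, prob=0.233045
Price = Σ prob·payoff / R^3 = 10.822205 / 1.092727 = 9.9039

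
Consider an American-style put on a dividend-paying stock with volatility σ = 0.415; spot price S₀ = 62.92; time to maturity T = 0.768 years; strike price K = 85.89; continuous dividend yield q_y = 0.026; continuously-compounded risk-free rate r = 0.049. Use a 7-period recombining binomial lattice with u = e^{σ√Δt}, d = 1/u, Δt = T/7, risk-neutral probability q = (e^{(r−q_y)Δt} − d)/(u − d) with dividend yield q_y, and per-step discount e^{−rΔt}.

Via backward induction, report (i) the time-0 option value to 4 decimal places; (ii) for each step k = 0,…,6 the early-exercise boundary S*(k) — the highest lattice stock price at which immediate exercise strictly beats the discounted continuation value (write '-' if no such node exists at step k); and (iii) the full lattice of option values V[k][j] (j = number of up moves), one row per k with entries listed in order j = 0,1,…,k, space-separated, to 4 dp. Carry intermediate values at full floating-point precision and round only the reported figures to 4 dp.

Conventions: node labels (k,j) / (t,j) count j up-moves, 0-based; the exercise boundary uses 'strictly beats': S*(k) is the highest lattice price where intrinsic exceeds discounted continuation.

params: Δt=0.10971 u=1.14736 d=0.87157 q=0.47485 e^(-rΔt)=0.99464
t_7 payoffs: 61.8520 54.2457 44.2325 31.0509 13.6983 0.0000 0.0000 0.0000
t_6: node(6,0) S=27.5802 payoff=58.3098 vs cont=57.9279 → 58.3098 [stop]  node(6,1) S=36.3073 payoff=49.5827 vs cont=49.2256 → 49.5827 [stop]  node(6,2) S=47.7960 payoff=38.0940 vs cont=37.7696 → 38.0940 [stop]  node(6,3) S=62.9200 payoff=22.9700 vs cont=22.6887 → 22.9700 [stop]  node(6,4) S=82.8297 payoff=3.0603 vs cont=7.1551 → 7.1551 [wait]  node(6,5) S=109.0393 payoff=0.0000 vs cont=0.0000 → 0.0000 [wait]  node(6,6) S=143.5424 payoff=0.0000 vs cont=0.0000 → 0.0000 [wait]  ⇒ S*(6)=62.9200
t_5: node(5,0) S=31.6443 payoff=54.2457 vs cont=53.8753 → 54.2457 [stop]  node(5,1) S=41.6575 payoff=44.2325 vs cont=43.8907 → 44.2325 [stop]  node(5,2) S=54.8391 payoff=31.0509 vs cont=30.7466 → 31.0509 [stop]  node(5,3) S=72.1917 payoff=13.6983 vs cont=15.3774 → 15.3774 [wait]  node(5,4) S=95.0352 payoff=0.0000 vs cont=3.7373 → 3.7373 [wait]  node(5,5) S=125.1070 payoff=0.0000 vs cont=0.0000 → 0.0000 [wait]  ⇒ S*(5)=54.8391
t_4: node(4,0) S=36.3073 payoff=49.5827 vs cont=49.2256 → 49.5827 [stop]  node(4,1) S=47.7960 payoff=38.0940 vs cont=37.7696 → 38.0940 [stop]  node(4,2) S=62.9200 payoff=22.9700 vs cont=23.4818 → 23.4818 [wait]  node(4,3) S=82.8297 payoff=3.0603 vs cont=9.7973 → 9.7973 [wait]  node(4,4) S=109.0393 payoff=0.0000 vs cont=1.9521 → 1.9521 [wait]  ⇒ S*(4)=47.7960
t_3: node(3,0) S=41.6575 payoff=44.2325 vs cont=43.8907 → 44.2325 [stop]  node(3,1) S=54.8391 payoff=31.0509 vs cont=30.9883 → 31.0509 [stop]  node(3,2) S=72.1917 payoff=13.6983 vs cont=16.8926 → 16.8926 [wait]  node(3,3) S=95.0352 payoff=0.0000 vs cont=6.0395 → 6.0395 [wait]  ⇒ S*(3)=54.8391
t_2: node(2,0) S=47.7960 payoff=38.0940 vs cont=37.7696 → 38.0940 [stop]  node(2,1) S=62.9200 payoff=22.9700 vs cont=24.1974 → 24.1974 [wait]  node(2,2) S=82.8297 payoff=3.0603 vs cont=11.6761 → 11.6761 [wait]  ⇒ S*(2)=47.7960
t_1: node(1,0) S=54.8391 payoff=31.0509 vs cont=31.3263 → 31.3263 [wait]  node(1,1) S=72.1917 payoff=13.6983 vs cont=18.1538 → 18.1538 [wait]  ⇒ S*(1)=-
t_0: node(0,0) S=62.9200 payoff=22.9700 vs cont=24.9369 → 24.9369 [wait]  ⇒ S*(0)=-

price = 24.9369
boundary = - - 47.7960 54.8391 47.7960 54.8391 62.9200
tree:
24.9369
31.3263 18.1538
38.0940 24.1974 11.6761
44.2325 31.0509 16.8926 6.0395
49.5827 38.0940 23.4818 9.7973 1.9521
54.2457 44.2325 31.0509 15.3774 3.7373 0.0000
58.3098 49.5827 38.0940 22.9700 7.1551 0.0000 0.0000
61.8520 54.2457 44.2325 31.0509 13.6983 0.0000 0.0000 0.0000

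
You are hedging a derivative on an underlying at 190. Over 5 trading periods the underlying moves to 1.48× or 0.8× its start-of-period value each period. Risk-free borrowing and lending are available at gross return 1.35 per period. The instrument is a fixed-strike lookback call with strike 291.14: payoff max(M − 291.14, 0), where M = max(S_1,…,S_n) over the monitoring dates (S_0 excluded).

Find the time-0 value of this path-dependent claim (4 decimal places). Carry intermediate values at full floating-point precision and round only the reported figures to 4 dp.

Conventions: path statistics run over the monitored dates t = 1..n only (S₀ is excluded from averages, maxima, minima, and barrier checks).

No-arbitrage gives p* = (R−d)/(u−d) = 0.8088: enumerate every path, weight its payoff by its p*-probability, and discount by R^5.
Enumerate all 2^5 = 32 price paths (U = up ×1.48, D = down ×0.8); each path with k up-moves has probability p*^k·(1−p*)^(5−k).
DDDDD: M=152.0000, payoff=0.0000, prob=0.000255
UDDDD: M=281.2000, payoff=0.0000, prob=0.001080
DUDDD: M=224.9600, payoff=0.0000, prob=0.001080
UUDDD: M=416.1760, payoff=125.0360, prob=0.004571
DDUDD: M=179.9680, payoff=0.0000, prob=0.001080
UDUDD: M=332.9408, payoff=41.8008, prob=0.004571
DUUDD: M=332.9408, payoff=41.8008, prob=0.004571
UUUDD: M=615.9405, payoff=324.8005, prob=0.019339
DDDUD: M=152.0000, payoff=0.0000, prob=0.001080
UDDUD: M=281.2000, payoff=0.0000, prob=0.004571
DUDUD: M=266.3526, payoff=0.0000, prob=0.004571
UUDUD: M=492.7524, payoff=201.6124, prob=0.019339
DDUUD: M=266.3526, payoff=0.0000, prob=0.004571
UDUUD: M=492.7524, payoff=201.6124, prob=0.019339
DUUUD: M=492.7524, payoff=201.6124, prob=0.019339
UUUUD: M=911.5919, payoff=620.4519, prob=0.081818
DDDDU: M=152.0000, payoff=0.0000, prob=0.001080
UDDDU: M=281.2000, payoff=0.0000, prob=0.004571
DUDDU: M=224.9600, payoff=0.0000, prob=0.004571
UUDDU: M=416.1760, payoff=125.0360, prob=0.019339
DDUDU: M=213.0821, payoff=0.0000, prob=0.004571
UDUDU: M=394.2019, payoff=103.0619, prob=0.019339
DUUDU: M=394.2019, payoff=103.0619, prob=0.019339
UUUDU: M=729.2735, payoff=438.1335, prob=0.081818
DDDUU: M=213.0821, payoff=0.0000, prob=0.004571
UDDUU: M=394.2019, payoff=103.0619, prob=0.019339
DUDUU: M=394.2019, payoff=103.0619, prob=0.019339
UUDUU: M=729.2735, payoff=438.1335, prob=0.081818
DDUUU: M=394.2019, payoff=103.0619, prob=0.019339
UDUUU: M=729.2735, payoff=438.1335, prob=0.081818
DUUUU: M=729.2735, payoff=438.1335, prob=0.081818
UUUUU: M=1349.1560, payoff=1058.0160, prob=0.346154
Price = Σ prob·payoff / R^5 = 591.704681 / 4.484033 = 131.9581

price = 131.9581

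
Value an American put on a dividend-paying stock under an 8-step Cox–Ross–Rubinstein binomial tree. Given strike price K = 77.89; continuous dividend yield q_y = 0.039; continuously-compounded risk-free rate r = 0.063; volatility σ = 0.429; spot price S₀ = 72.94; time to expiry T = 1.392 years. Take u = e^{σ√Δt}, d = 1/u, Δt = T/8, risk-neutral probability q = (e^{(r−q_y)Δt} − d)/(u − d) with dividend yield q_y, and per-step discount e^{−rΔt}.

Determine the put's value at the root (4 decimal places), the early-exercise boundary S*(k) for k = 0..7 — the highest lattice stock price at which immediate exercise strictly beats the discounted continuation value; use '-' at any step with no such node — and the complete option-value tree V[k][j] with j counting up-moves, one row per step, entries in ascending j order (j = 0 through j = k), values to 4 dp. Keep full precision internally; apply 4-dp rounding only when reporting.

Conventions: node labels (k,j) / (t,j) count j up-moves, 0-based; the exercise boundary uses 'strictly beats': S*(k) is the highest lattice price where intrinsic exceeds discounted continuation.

Δt=0.17400  u=1.19596  d=0.83615  q=0.46701  discount=0.98910
step 8 (expiry): payoffs max(K−S,0) = 60.4627 52.9634 42.2369 26.8945 4.9500 0.0000 0.0000 0.0000 0.0000
step 7: (k=7,j=0): S=20.8423, K−S=57.0477, hold=56.3394 ⇒ V=57.0477 exercise | (k=7,j=1): S=29.8113, K−S=48.0787, hold=47.4312 ⇒ V=48.0787 exercise | (k=7,j=2): S=42.6398, K−S=35.2502, hold=34.6895 ⇒ V=35.2502 exercise | (k=7,j=3): S=60.9886, K−S=16.9014, hold=16.4647 ⇒ V=16.9014 exercise | (k=7,j=4): S=87.2334, K−S=0.0000, hold=2.6095 ⇒ V=2.6095 continue | (k=7,j=5): S=124.7719, K−S=0.0000, hold=0.0000 ⇒ V=0.0000 continue | (k=7,j=6): S=178.4641, K−S=0.0000, hold=0.0000 ⇒ V=0.0000 continue | (k=7,j=7): S=255.2613, K−S=0.0000, hold=0.0000 ⇒ V=0.0000 continue  boundary S*=60.9886
step 6: (k=6,j=0): S=24.9266, K−S=52.9634, hold=52.2828 ⇒ V=52.9634 exercise | (k=6,j=1): S=35.6531, K−S=42.2369, hold=41.6288 ⇒ V=42.2369 exercise | (k=6,j=2): S=50.9955, K−S=26.8945, hold=26.3902 ⇒ V=26.8945 exercise | (k=6,j=3): S=72.9400, K−S=4.9500, hold=10.1154 ⇒ V=10.1154 continue | (k=6,j=4): S=104.3277, K−S=0.0000, hold=1.3757 ⇒ V=1.3757 continue | (k=6,j=5): S=149.2224, K−S=0.0000, hold=0.0000 ⇒ V=0.0000 continue | (k=6,j=6): S=213.4361, K−S=0.0000, hold=0.0000 ⇒ V=0.0000 continue  boundary S*=50.9955
step 5: (k=5,j=0): S=29.8113, K−S=48.0787, hold=47.4312 ⇒ V=48.0787 exercise | (k=5,j=1): S=42.6398, K−S=35.2502, hold=34.6895 ⇒ V=35.2502 exercise | (k=5,j=2): S=60.9886, K−S=16.9014, hold=18.8507 ⇒ V=18.8507 continue | (k=5,j=3): S=87.2334, K−S=0.0000, hold=5.9681 ⇒ V=5.9681 continue | (k=5,j=4): S=124.7719, K−S=0.0000, hold=0.7252 ⇒ V=0.7252 continue | (k=5,j=5): S=178.4641, K−S=0.0000, hold=0.0000 ⇒ V=0.0000 continue  boundary S*=42.6398
step 4: (k=4,j=0): S=35.6531, K−S=42.2369, hold=41.6288 ⇒ V=42.2369 exercise | (k=4,j=1): S=50.9955, K−S=26.8945, hold=27.2907 ⇒ V=27.2907 continue | (k=4,j=2): S=72.9400, K−S=4.9500, hold=12.6944 ⇒ V=12.6944 continue | (k=4,j=3): S=104.3277, K−S=0.0000, hold=3.4812 ⇒ V=3.4812 continue | (k=4,j=4): S=149.2224, K−S=0.0000, hold=0.3823 ⇒ V=0.3823 continue  boundary S*=35.6531
step 3: (k=3,j=0): S=42.6398, K−S=35.2502, hold=34.8724 ⇒ V=35.2502 exercise | (k=3,j=1): S=60.9886, K−S=16.9014, hold=20.2508 ⇒ V=20.2508 continue | (k=3,j=2): S=87.2334, K−S=0.0000, hold=8.3003 ⇒ V=8.3003 continue | (k=3,j=3): S=124.7719, K−S=0.0000, hold=2.0118 ⇒ V=2.0118 continue  boundary S*=42.6398
step 2: (k=2,j=0): S=50.9955, K−S=26.8945, hold=27.9374 ⇒ V=27.9374 continue | (k=2,j=1): S=72.9400, K−S=4.9500, hold=14.5099 ⇒ V=14.5099 continue | (k=2,j=2): S=104.3277, K−S=0.0000, hold=5.3050 ⇒ V=5.3050 continue  boundary S*=-
step 1: (k=1,j=0): S=60.9886, K−S=16.9014, hold=21.4304 ⇒ V=21.4304 continue | (k=1,j=1): S=87.2334, K−S=0.0000, hold=10.0998 ⇒ V=10.0998 continue  boundary S*=-
step 0: (k=0,j=0): S=72.9400, K−S=4.9500, hold=15.9629 ⇒ V=15.9629 continue  boundary S*=-

price = 15.9629
boundary = - - - 42.6398 35.6531 42.6398 50.9955 60.9886
tree:
15.9629
21.4304 10.0998
27.9374 14.5099 5.3050
35.2502 20.2508 8.3003 2.0118
42.2369 27.2907 12.6944 3.4812 0.3823
48.0787 35.2502 18.8507 5.9681 0.7252 0.0000
52.9634 42.2369 26.8945 10.1154 1.3757 0.0000 0.0000
57.0477 48.0787 35.2502 16.9014 2.6095 0.0000 0.0000 0.0000
60.4627 52.9634 42.2369 26.8945 4.9500 0.0000 0.0000 0.0000 0.0000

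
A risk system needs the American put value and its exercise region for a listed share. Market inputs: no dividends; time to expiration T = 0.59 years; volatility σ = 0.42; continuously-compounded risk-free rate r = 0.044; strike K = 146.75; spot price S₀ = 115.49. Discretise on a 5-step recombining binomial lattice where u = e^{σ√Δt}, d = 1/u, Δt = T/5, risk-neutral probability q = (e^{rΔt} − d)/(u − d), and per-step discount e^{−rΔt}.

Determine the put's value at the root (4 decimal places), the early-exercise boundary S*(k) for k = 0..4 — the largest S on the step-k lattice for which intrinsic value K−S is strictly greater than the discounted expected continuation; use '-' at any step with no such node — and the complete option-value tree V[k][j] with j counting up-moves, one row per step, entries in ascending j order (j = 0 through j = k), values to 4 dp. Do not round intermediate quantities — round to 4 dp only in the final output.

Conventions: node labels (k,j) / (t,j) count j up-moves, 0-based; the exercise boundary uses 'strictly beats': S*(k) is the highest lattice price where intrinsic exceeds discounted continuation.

price = 35.1904
boundary = - - 86.5424 99.9739 115.4900
tree:
35.1904
47.0470 22.8268
60.2076 33.4101 11.6984
71.8346 46.7761 19.4049 3.5417
81.8995 60.2076 31.2600 6.8725 0.0000
90.6122 71.8346 46.7761 13.3358 0.0000 0.0000

Δt=0.11800, u=1.15520, d=0.86565, q=0.48197, disc=e^(-rΔt)=0.99482
k=5 terminal: V=max(K-S,0) → 90.6122 71.8346 46.7761 13.3358 0.0000 0.0000
k=4: j=0 S=64.8505 intr=81.8995 cont=81.1395 V=81.8995[EX]; j=1 S=86.5424 intr=60.2076 cont=59.4476 V=60.2076[EX]; j=2 S=115.4900 intr=31.2600 cont=30.5000 V=31.2600[EX]; j=3 S=154.1203 intr=0.0000 cont=6.8725 V=6.8725[hold]; j=4 S=205.6720 intr=0.0000 cont=0.0000 V=0.0000[hold]  S*(4)=115.4900
k=3: j=0 S=74.9154 intr=71.8346 cont=71.0746 V=71.8346[EX]; j=1 S=99.9739 intr=46.7761 cont=46.0161 V=46.7761[EX]; j=2 S=133.4142 intr=13.3358 cont=19.4049 V=19.4049[hold]; j=3 S=178.0400 intr=0.0000 cont=3.5417 V=3.5417[hold]  S*(3)=99.9739
k=2: j=0 S=86.5424 intr=60.2076 cont=59.4476 V=60.2076[EX]; j=1 S=115.4900 intr=31.2600 cont=33.4101 V=33.4101[hold]; j=2 S=154.1203 intr=0.0000 cont=11.6984 V=11.6984[hold]  S*(2)=86.5424
k=1: j=0 S=99.9739 intr=46.7761 cont=47.0470 V=47.0470[hold]; j=1 S=133.4142 intr=13.3358 cont=22.8268 V=22.8268[hold]  S*(1)=-
k=0: j=0 S=115.4900 intr=31.2600 cont=35.1904 V=35.1904[hold]  S*(0)=-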